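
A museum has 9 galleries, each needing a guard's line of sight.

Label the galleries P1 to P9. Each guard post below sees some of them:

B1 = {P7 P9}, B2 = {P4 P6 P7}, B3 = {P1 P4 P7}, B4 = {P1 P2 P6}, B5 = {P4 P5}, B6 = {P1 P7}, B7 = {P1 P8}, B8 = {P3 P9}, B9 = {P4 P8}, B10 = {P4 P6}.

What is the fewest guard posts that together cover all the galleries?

Take {B3, B4, B5, B7, B8}. Their union is {P1, P2, P3, P4, P5, P6, P7, P8, P9}, which is all 9 galleries.
No 4 of the 10 guard posts cover everything (all 210 combinations miss at least one gallery), so 5 is optimal.

5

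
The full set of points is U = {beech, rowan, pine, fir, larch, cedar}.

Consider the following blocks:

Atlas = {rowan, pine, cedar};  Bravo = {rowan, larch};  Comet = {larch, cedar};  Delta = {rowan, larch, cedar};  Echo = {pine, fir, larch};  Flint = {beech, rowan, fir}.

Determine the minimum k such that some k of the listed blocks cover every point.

3

Atlas and Echo and Flint together: Atlas ∪ Echo ∪ Flint = {beech, rowan, pine, fir, larch, cedar} — every point is covered.
Only Flint contains beech, so Flint is forced; the remaining 3 points need at least 2 more blocks (each remaining block adds at most 2) — so at least 3 blocks are needed, and 3 is optimal.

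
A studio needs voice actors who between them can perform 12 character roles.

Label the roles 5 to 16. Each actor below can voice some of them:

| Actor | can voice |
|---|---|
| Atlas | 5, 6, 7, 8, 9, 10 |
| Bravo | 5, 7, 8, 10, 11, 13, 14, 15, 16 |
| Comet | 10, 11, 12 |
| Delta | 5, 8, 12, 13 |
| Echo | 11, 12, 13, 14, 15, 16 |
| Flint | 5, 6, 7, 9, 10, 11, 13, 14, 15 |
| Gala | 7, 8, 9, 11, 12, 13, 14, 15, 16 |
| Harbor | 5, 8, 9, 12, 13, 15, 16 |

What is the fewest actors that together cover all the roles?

2

Take {Flint, Gala}. Their union is {5, 6, 7, 8, 9, 10, 11, 12, 13, 14, 15, 16}, which is all 12 roles.
No single actor has all 12 roles (the largest, Bravo, has 9), so 2 is optimal.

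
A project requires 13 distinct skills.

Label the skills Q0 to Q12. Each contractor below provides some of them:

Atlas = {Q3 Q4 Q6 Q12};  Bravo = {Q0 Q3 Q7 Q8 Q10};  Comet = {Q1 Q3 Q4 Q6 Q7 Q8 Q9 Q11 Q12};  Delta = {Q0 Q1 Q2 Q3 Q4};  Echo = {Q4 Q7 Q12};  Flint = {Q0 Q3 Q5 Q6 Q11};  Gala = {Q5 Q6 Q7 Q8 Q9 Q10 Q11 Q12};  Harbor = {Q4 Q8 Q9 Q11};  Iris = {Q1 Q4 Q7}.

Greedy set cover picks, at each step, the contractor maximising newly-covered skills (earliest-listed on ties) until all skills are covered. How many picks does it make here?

Greedy: pick Comet (covers 9 new) → pick Bravo (covers 2 new) → pick Delta (covers 1 new) → pick Flint (covers 1 new). Total picks: 4.
(The true minimum cover uses only 2 contractors, so greedy is not optimal here.)

4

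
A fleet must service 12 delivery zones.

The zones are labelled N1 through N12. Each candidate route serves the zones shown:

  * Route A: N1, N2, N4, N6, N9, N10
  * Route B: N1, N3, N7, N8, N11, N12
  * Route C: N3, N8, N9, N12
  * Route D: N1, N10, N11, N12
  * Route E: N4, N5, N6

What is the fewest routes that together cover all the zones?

3

A and B and E together: A ∪ B ∪ E = {N1, N2, N3, N4, N5, N6, N7, N8, N9, N10, N11, N12} — every zone is covered.
Only A contains N2, so A is forced; the remaining 6 zones need at least 2 more routes (each remaining route adds at most 5) — so at least 3 routes are needed, and 3 is optimal.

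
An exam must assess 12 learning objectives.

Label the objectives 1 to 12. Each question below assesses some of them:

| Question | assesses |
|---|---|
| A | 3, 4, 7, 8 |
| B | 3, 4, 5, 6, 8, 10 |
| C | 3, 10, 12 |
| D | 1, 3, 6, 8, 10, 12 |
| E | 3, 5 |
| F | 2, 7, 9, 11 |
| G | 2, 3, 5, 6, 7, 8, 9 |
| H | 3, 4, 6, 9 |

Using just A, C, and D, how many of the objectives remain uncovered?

4

Union of A, C, D = {1, 3, 4, 6, 7, 8, 10, 12}.
Not covered: 2, 5, 9, 11 — 4 objectives.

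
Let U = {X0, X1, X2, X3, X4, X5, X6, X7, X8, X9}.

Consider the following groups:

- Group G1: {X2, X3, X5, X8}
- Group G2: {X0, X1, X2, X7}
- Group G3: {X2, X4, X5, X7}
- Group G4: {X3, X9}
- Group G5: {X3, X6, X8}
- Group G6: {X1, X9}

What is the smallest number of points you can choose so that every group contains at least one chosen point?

3

H = {X7, X8, X9} meets every group (each contains at least one member of H), and |H| = 3.
The groups G3, G5, G6 are pairwise disjoint, so any hitting set needs a separate point for each — at least 3. Hence 3 is optimal.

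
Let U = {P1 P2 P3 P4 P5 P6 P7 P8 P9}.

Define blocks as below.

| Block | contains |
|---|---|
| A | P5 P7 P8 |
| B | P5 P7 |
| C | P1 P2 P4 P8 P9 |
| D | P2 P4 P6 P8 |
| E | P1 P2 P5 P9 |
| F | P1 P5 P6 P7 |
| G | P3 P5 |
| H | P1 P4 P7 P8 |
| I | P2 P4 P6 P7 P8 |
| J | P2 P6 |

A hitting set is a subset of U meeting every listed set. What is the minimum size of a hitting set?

3

Take T = {P1, P5, P6}. Each listed block contains at least one of these, so T is a hitting set of size 3.
The blocks G, H, J are pairwise disjoint, so any hitting set needs a separate element for each — at least 3. Hence 3 is optimal.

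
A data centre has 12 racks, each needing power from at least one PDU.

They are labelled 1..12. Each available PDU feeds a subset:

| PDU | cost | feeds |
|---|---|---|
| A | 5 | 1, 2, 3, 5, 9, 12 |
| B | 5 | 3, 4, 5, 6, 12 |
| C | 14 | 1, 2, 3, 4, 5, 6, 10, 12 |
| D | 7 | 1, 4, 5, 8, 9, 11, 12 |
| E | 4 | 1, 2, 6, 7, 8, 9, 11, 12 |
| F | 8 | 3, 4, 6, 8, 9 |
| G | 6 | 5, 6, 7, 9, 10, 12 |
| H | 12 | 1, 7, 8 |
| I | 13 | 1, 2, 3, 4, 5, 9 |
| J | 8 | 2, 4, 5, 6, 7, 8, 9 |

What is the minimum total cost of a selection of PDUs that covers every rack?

15

B, E, G together cover every rack (B ∪ E ∪ G = {1, 2, 3, 4, 5, 6, 7, 8, 9, 10, 11, 12}); total cost 5 + 4 + 6 = 15.
No covering selection has total cost below 15.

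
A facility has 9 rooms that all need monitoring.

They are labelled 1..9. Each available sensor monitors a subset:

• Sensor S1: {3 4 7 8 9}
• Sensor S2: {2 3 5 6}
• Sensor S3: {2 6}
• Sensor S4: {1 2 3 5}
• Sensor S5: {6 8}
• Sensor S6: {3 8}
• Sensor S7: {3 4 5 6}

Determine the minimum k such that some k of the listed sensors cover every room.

Take {S1, S3, S4}. Their union is {1, 2, 3, 4, 5, 6, 7, 8, 9}, which is all 9 rooms.
Only S4 contains 1, so S4 is forced; the remaining 5 rooms need at least 2 more sensors (each remaining sensor adds at most 4) — so at least 3 sensors are needed, and 3 is optimal.

3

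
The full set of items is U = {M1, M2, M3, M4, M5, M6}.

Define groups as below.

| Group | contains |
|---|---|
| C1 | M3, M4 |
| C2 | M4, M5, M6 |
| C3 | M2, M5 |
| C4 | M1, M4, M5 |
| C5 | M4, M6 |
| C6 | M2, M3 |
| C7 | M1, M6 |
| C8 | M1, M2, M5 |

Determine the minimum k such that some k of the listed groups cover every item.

C1 and C5 and C8 together: C1 ∪ C5 ∪ C8 = {M1, M2, M3, M4, M5, M6} — every item is covered.
No 2 of the 8 groups cover everything (all 28 combinations miss at least one item), so 3 is optimal.

3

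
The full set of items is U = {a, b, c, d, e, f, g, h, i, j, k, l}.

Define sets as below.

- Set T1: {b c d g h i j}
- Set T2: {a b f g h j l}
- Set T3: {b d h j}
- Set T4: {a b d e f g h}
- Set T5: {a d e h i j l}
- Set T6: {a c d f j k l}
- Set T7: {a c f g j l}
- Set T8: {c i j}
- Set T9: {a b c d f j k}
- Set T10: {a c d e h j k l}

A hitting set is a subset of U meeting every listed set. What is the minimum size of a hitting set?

Take T = {b, j}. Each listed set contains at least one of these, so T is a hitting set of size 2.
The sets T4, T8 are pairwise disjoint, so any hitting set needs a separate item for each — at least 2. Hence 2 is optimal.

2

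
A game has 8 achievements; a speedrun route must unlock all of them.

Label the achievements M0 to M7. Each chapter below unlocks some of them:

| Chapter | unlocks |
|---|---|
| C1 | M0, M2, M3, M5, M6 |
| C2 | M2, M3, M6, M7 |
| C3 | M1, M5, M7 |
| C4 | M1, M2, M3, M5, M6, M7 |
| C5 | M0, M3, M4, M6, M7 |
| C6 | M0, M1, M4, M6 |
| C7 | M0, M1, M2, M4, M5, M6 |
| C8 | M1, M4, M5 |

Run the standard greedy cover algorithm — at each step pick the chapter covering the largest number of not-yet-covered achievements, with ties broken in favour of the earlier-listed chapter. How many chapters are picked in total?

2

Greedy: pick C4 (covers 6 new) → pick C5 (covers 2 new). Total picks: 2.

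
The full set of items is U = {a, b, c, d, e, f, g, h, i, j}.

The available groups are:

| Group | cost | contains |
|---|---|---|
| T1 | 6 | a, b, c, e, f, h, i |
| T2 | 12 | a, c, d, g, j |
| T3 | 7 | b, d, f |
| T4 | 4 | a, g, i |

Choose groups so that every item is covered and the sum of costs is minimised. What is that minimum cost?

T1, T2 together cover every item (T1 ∪ T2 = {a, b, c, d, e, f, g, h, i, j}); total cost 6 + 12 = 18.
No covering selection has total cost below 18.

18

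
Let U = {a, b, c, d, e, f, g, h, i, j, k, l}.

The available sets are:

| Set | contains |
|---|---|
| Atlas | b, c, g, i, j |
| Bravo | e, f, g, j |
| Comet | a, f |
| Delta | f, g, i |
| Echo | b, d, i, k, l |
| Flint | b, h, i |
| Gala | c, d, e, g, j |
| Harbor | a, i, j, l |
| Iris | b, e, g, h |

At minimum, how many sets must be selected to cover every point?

Comet and Echo and Flint and Gala together: Comet ∪ Echo ∪ Flint ∪ Gala = {a, b, c, d, e, f, g, h, i, j, k, l} — every point is covered.
No 3 of the 9 sets cover everything (all 84 combinations miss at least one point), so 4 is optimal.

4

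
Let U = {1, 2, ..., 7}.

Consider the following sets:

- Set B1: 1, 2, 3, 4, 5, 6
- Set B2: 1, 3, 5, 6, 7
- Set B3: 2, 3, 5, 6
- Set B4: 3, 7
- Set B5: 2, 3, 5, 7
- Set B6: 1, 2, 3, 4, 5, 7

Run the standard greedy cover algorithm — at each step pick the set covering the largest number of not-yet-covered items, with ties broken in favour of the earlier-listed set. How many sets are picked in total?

Greedy: pick B1 (covers 6 new) → pick B2 (covers 1 new). Total picks: 2.

2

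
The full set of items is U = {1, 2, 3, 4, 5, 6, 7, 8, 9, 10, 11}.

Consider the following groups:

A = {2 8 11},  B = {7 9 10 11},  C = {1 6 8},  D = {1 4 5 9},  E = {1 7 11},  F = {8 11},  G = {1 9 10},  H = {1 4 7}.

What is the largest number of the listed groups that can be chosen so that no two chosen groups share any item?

2

A, D are pairwise disjoint (A={2,8,11}; D={1,4,5,9}).
Every remaining group overlaps one of these, and no 3 of the listed groups are pairwise disjoint, so 2 is the maximum.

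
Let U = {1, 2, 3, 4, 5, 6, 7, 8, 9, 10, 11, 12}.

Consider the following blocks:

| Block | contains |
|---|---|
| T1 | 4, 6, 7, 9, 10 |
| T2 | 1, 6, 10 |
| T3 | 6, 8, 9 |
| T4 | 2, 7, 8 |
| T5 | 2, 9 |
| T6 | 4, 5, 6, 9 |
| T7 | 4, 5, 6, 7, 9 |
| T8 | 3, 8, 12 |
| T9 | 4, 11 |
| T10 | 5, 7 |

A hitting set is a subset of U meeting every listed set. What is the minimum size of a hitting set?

5

Take H = {1, 5, 8, 9, 11}. Each listed block contains at least one of these, so H is a hitting set of size 5.
The blocks T2, T5, T8, T9, T10 are pairwise disjoint, so any hitting set needs a separate item for each — at least 5. Hence 5 is optimal.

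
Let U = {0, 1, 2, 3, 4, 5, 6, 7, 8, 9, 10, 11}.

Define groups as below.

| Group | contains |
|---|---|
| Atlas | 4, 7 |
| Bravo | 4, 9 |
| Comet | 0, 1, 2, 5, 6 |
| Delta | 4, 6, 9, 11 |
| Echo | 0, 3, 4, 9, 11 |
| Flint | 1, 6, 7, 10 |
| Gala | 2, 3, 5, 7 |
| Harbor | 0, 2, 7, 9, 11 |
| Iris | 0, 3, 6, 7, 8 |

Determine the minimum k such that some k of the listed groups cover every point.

Echo, Flint, Gala, and Iris cover everything between them: the union {0, 1, 2, 3, 4, 5, 6, 7, 8, 9, 10, 11} is all of U.
Only Iris contains 8, so Iris is forced; the remaining 7 points need at least 3 more groups (each remaining group adds at most 3) — so at least 4 groups are needed, and 4 is optimal.

4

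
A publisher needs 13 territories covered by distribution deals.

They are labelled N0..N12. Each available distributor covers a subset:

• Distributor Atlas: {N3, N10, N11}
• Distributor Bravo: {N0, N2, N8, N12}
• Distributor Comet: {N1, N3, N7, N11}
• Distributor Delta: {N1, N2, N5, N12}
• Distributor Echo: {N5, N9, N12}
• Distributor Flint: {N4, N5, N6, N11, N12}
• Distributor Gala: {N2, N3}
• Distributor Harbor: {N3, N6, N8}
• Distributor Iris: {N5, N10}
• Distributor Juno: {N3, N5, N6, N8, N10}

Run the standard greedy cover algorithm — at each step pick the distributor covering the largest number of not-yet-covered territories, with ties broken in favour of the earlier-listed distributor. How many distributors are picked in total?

5

Greedy: pick Flint (covers 5 new) → pick Bravo (covers 3 new) → pick Comet (covers 3 new) → pick Atlas (covers 1 new) → pick Echo (covers 1 new). Total picks: 5.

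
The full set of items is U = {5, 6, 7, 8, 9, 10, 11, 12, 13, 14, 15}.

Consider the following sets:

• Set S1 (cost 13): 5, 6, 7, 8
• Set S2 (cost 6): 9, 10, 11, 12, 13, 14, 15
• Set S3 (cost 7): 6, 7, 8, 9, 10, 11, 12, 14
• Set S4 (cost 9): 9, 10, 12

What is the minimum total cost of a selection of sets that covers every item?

S1, S2 together cover every item (S1 ∪ S2 = {5, 6, 7, 8, 9, 10, 11, 12, 13, 14, 15}); total cost 13 + 6 = 19.
The greedy pick S2, S3, S1 costs 26; no covering selection beats 19.

19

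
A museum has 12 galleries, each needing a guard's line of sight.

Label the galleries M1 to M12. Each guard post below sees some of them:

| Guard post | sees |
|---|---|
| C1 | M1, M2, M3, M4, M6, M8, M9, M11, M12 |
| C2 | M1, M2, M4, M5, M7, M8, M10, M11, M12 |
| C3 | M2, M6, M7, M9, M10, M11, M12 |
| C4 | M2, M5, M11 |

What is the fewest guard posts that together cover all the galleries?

Take {C1, C2}. Their union is {M1, M2, M3, M4, M5, M6, M7, M8, M9, M10, M11, M12}, which is all 12 galleries.
No single guard post has all 12 galleries (the largest, C1, has 9), so 2 is optimal.

2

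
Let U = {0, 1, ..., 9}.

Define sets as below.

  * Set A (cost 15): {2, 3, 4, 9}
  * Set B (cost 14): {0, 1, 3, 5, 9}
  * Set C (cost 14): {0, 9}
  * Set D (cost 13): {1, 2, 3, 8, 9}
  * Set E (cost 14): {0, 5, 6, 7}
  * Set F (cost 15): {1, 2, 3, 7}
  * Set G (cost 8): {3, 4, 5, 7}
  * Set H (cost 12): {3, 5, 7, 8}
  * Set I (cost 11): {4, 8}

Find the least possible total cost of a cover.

35

D, E, G together cover every point (D ∪ E ∪ G = {0, 1, 2, 3, 4, 5, 6, 7, 8, 9}); total cost 13 + 14 + 8 = 35.
No covering selection has total cost below 35.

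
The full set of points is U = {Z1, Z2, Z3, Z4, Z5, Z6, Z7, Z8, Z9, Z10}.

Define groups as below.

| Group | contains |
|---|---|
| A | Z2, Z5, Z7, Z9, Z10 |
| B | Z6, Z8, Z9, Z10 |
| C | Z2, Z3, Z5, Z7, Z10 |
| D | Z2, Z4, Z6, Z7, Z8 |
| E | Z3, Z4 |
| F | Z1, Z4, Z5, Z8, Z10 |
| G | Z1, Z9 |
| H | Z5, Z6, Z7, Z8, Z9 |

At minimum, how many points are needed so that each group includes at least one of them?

3

The 3 points {Z3, Z4, Z9} hit every group.
No choice of 2 points meets every group, so 3 is the minimum.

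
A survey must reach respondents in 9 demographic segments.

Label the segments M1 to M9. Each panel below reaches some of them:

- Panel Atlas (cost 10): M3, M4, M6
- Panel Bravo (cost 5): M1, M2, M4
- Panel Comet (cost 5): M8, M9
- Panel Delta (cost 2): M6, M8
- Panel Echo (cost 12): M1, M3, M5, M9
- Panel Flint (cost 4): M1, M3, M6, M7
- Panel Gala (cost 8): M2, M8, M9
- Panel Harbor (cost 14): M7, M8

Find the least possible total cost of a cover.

Bravo, Delta, Echo, Flint together cover every segment (Bravo ∪ Delta ∪ Echo ∪ Flint = {M1, M2, M3, M4, M5, M6, M7, M8, M9}); total cost 5 + 2 + 12 + 4 = 23.
The greedy pick Delta, Flint, Bravo, Comet, Echo costs 28; no covering selection beats 23.

23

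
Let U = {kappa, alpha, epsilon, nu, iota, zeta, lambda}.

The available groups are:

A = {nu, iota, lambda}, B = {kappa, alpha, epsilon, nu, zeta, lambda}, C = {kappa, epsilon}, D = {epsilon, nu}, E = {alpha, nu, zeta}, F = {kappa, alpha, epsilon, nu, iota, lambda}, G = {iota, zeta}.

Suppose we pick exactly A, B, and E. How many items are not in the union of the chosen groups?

Union of A, B, E = {kappa, alpha, epsilon, nu, iota, zeta, lambda} — that's every item, so 0 are uncovered.

0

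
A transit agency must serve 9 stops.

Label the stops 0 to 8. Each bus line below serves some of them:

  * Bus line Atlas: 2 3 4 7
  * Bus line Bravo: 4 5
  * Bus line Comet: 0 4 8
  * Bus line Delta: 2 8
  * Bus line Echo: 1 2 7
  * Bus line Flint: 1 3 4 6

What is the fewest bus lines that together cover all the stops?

4

Atlas and Bravo and Comet and Flint together: Atlas ∪ Bravo ∪ Comet ∪ Flint = {0, 1, 2, 3, 4, 5, 6, 7, 8} — every stop is covered.
Only Bravo contains 5, so Bravo is forced; the remaining 7 stops need at least 3 more bus lines (each remaining bus line adds at most 3) — so at least 4 bus lines are needed, and 4 is optimal.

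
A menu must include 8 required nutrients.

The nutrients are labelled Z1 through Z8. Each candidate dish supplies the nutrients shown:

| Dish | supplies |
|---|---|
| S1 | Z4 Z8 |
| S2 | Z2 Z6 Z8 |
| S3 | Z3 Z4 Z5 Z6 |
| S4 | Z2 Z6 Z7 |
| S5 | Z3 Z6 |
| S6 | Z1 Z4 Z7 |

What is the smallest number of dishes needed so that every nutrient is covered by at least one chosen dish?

3

Take {S2, S3, S6}. Their union is {Z1, Z2, Z3, Z4, Z5, Z6, Z7, Z8}, which is all 8 nutrients.
Only S6 contains Z1, so S6 is forced; the remaining 5 nutrients need at least 2 more dishes (each remaining dish adds at most 3) — so at least 3 dishes are needed, and 3 is optimal.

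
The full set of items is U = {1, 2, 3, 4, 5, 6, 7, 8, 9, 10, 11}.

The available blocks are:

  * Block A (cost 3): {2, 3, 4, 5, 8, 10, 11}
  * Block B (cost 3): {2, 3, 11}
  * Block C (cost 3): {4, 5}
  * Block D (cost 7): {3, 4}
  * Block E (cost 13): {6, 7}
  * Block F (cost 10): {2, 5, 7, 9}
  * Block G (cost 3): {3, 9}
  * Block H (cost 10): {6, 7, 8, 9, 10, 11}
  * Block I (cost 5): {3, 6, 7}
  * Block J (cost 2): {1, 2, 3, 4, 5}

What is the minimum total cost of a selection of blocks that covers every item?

12

H, J together cover every item (H ∪ J = {1, 2, 3, 4, 5, 6, 7, 8, 9, 10, 11}); total cost 10 + 2 = 12.
The greedy pick J, A, I, G costs 13; no covering selection beats 12.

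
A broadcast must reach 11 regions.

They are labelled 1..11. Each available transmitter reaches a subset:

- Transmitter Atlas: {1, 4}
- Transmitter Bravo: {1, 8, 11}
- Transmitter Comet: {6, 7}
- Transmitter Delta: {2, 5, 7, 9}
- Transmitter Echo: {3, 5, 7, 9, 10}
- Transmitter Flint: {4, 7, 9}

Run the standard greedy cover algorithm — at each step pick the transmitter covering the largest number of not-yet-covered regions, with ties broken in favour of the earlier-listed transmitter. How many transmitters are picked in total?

5

Greedy: pick Echo (covers 5 new) → pick Bravo (covers 3 new) → pick Atlas (covers 1 new) → pick Comet (covers 1 new) → pick Delta (covers 1 new). Total picks: 5.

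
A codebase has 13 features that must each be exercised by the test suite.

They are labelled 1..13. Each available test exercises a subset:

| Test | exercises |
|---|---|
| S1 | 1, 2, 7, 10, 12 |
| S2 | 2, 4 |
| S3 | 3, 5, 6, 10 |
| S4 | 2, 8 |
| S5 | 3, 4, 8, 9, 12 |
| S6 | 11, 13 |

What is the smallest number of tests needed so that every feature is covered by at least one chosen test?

Take {S1, S3, S5, S6}. Their union is {1, 2, 3, 4, 5, 6, 7, 8, 9, 10, 11, 12, 13}, which is all 13 features.
Only S3 contains 5, so S3 is forced; the remaining 9 features need at least 3 more tests (each remaining test adds at most 4) — so at least 4 tests are needed, and 4 is optimal.

4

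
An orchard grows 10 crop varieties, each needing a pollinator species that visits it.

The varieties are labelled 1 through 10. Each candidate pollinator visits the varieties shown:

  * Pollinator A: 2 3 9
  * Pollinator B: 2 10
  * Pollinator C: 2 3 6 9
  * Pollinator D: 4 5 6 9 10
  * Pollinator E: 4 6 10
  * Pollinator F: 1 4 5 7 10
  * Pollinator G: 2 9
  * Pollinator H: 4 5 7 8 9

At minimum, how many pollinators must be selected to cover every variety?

3

Take {C, F, H}. Their union is {1, 2, 3, 4, 5, 6, 7, 8, 9, 10}, which is all 10 varieties.
Only F contains 1, so F is forced; the remaining 5 varieties need at least 2 more pollinators (each remaining pollinator adds at most 4) — so at least 3 pollinators are needed, and 3 is optimal.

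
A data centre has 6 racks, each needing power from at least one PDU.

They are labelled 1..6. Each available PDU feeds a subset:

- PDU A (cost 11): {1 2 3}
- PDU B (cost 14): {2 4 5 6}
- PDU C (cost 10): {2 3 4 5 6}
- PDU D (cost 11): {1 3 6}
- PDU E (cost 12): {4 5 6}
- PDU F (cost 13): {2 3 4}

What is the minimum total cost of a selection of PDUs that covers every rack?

21

C, D together cover every rack (C ∪ D = {1, 2, 3, 4, 5, 6}); total cost 10 + 11 = 21.
No covering selection has total cost below 21.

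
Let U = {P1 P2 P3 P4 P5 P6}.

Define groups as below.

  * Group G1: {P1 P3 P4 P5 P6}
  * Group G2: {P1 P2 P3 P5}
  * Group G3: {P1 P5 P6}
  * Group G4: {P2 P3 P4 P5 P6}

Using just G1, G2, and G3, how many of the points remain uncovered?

0

Union of G1, G2, G3 = {P1, P2, P3, P4, P5, P6} — that's every point, so 0 are uncovered.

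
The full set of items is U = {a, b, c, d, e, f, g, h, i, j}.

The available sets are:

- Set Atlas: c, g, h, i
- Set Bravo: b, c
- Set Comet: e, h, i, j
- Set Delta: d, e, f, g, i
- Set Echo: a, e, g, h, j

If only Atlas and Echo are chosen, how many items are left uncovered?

3

Union of Atlas, Echo = {a, c, e, g, h, i, j}.
Not covered: b, d, f — 3 items.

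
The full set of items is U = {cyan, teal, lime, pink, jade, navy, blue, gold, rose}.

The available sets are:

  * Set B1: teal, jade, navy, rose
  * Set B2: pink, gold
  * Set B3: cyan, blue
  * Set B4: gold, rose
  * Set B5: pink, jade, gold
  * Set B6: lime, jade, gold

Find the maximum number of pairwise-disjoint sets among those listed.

3

B1, B2, B3 are pairwise disjoint (B1={teal,jade,navy,rose}; B2={pink,gold}; B3={cyan,blue}).
Every remaining set overlaps one of these, and no 4 of the listed sets are pairwise disjoint, so 3 is the maximum.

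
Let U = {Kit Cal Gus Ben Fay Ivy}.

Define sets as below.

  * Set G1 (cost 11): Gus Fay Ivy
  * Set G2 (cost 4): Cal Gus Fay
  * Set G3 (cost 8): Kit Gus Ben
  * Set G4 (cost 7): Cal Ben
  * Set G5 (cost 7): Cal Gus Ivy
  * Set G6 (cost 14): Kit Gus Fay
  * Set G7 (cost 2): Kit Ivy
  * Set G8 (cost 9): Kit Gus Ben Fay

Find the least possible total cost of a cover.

13

G2, G4, G7 together cover every point (G2 ∪ G4 ∪ G7 = {Kit, Cal, Gus, Ben, Fay, Ivy}); total cost 4 + 7 + 2 = 13.
No covering selection has total cost below 13.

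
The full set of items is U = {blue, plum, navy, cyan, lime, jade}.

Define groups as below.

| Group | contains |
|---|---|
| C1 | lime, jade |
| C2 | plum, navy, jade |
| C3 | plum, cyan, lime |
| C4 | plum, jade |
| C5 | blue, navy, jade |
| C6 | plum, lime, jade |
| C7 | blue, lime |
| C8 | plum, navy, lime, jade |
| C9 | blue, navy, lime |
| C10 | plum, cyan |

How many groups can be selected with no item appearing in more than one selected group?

2

C4, C9 are pairwise disjoint (C4={plum,jade}; C9={blue,navy,lime}).
Every remaining group overlaps one of these, and no 3 of the listed groups are pairwise disjoint, so 2 is the maximum.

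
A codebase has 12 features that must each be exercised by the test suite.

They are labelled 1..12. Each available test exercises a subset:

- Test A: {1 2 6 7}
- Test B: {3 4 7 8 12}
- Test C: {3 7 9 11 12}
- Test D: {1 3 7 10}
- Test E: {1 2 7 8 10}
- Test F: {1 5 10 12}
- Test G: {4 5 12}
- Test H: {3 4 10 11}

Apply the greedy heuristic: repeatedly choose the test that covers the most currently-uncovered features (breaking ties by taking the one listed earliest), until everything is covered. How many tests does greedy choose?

Greedy: pick B (covers 5 new) → pick A (covers 3 new) → pick C (covers 2 new) → pick F (covers 2 new). Total picks: 4.

4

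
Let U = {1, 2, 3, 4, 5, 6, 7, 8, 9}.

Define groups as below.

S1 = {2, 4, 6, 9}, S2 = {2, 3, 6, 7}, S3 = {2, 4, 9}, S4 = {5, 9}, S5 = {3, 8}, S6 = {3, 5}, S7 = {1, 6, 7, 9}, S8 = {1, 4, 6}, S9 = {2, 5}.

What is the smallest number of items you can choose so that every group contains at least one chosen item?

H = {2, 3, 5, 6} meets every group (each contains at least one member of H), and |H| = 4.
No choice of 3 items meets every group, so 4 is the minimum.

4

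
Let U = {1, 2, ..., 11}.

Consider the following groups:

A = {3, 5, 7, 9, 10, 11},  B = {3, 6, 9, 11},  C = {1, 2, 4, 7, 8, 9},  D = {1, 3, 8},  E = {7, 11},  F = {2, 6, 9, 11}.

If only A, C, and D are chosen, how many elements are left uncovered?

Union of A, C, D = {1, 2, 3, 4, 5, 7, 8, 9, 10, 11}.
Not covered: 6 — 1 element.

1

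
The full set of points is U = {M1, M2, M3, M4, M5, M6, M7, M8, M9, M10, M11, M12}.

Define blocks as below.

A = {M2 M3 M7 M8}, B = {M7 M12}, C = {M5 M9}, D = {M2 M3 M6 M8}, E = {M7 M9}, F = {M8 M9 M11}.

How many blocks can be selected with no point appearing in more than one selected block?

B, C, D are pairwise disjoint (B={M7,M12}; C={M5,M9}; D={M2,M3,M6,M8}).
Every remaining block overlaps one of these, and no 4 of the listed blocks are pairwise disjoint, so 3 is the maximum.

3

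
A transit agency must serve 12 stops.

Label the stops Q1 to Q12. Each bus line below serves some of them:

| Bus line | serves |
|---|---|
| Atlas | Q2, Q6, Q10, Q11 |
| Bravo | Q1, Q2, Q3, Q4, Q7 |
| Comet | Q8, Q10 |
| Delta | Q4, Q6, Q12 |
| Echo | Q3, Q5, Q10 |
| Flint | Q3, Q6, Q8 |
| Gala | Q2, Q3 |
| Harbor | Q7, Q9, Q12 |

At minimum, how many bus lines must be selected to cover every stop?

5

Take {Atlas, Bravo, Echo, Flint, Harbor}. Their union is {Q1, Q2, Q3, Q4, Q5, Q6, Q7, Q8, Q9, Q10, Q11, Q12}, which is all 12 stops.
No 4 of the 8 bus lines cover everything (all 70 combinations miss at least one stop), so 5 is optimal.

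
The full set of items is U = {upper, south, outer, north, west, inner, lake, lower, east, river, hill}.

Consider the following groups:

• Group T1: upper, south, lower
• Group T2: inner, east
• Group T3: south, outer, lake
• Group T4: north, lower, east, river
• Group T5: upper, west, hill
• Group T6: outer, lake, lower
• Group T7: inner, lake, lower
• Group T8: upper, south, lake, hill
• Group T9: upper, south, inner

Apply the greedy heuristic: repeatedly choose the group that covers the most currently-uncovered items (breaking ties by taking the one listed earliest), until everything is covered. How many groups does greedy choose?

5

Greedy: pick T4 (covers 4 new) → pick T8 (covers 4 new) → pick T2 (covers 1 new) → pick T3 (covers 1 new) → pick T5 (covers 1 new). Total picks: 5.
(The true minimum cover uses only 4 groups, so greedy is not optimal here.)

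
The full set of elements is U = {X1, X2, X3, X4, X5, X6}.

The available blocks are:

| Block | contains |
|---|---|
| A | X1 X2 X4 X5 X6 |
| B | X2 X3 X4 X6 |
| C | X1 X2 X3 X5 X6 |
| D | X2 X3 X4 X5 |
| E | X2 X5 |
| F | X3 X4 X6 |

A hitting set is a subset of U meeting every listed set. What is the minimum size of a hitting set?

2

The 2 elements {X3, X5} hit every block.
The blocks E, F are pairwise disjoint, so any hitting set needs a separate element for each — at least 2. Hence 2 is optimal.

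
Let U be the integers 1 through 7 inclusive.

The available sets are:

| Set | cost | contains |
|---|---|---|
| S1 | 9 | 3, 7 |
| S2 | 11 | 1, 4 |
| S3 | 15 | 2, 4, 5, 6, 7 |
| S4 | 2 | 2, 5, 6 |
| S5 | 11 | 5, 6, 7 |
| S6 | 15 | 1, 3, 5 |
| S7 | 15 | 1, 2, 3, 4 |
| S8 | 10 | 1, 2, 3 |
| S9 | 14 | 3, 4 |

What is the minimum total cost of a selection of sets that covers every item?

S1, S2, S4 together cover every item (S1 ∪ S2 ∪ S4 = {1, 2, 3, 4, 5, 6, 7}); total cost 9 + 11 + 2 = 22.
No covering selection has total cost below 22.

22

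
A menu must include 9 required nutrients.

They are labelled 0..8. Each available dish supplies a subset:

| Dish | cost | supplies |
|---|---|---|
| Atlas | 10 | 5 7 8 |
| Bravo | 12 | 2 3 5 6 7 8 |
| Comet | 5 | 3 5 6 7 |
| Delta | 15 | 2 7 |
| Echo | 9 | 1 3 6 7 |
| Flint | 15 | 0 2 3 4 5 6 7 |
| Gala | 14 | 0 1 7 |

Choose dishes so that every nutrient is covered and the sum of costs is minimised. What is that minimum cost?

Atlas, Echo, Flint together cover every nutrient (Atlas ∪ Echo ∪ Flint = {0, 1, 2, 3, 4, 5, 6, 7, 8}); total cost 10 + 9 + 15 = 34.
The greedy pick Comet, Flint, Echo, Atlas costs 39; no covering selection beats 34.

34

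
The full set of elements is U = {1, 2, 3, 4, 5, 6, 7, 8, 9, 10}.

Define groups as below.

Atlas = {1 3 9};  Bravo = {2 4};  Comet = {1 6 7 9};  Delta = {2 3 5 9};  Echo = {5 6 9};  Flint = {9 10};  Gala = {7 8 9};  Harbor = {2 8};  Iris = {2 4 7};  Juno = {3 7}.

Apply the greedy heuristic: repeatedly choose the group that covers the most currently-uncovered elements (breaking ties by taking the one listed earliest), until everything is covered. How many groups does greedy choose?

Greedy: pick Comet (covers 4 new) → pick Delta (covers 3 new) → pick Bravo (covers 1 new) → pick Flint (covers 1 new) → pick Gala (covers 1 new). Total picks: 5.

5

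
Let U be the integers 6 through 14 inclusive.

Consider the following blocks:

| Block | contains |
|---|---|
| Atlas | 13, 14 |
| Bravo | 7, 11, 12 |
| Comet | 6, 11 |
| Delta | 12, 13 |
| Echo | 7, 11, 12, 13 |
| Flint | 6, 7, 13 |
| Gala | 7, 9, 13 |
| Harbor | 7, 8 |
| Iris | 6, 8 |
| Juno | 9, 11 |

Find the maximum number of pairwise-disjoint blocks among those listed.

3

Atlas, Harbor, Juno are pairwise disjoint (Atlas={13,14}; Harbor={7,8}; Juno={9,11}).
Every remaining block overlaps one of these, and no 4 of the listed blocks are pairwise disjoint, so 3 is the maximum.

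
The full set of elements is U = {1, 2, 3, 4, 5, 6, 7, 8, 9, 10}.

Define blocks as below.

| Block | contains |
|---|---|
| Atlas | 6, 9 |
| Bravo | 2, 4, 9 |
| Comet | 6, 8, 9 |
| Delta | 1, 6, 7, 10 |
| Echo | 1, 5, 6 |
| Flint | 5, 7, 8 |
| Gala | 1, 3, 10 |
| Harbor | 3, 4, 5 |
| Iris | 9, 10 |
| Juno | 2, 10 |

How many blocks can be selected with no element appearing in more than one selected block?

Atlas, Harbor, Juno are pairwise disjoint (Atlas={6,9}; Harbor={3,4,5}; Juno={2,10}).
Every remaining block overlaps one of these, and no 4 of the listed blocks are pairwise disjoint, so 3 is the maximum.

3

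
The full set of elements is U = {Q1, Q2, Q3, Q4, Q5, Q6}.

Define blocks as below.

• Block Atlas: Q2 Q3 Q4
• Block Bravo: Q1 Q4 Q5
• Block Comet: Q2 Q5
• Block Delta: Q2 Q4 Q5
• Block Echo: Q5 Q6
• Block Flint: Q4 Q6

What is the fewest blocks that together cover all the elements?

3

Atlas, Bravo, and Flint cover everything between them: the union {Q1, Q2, Q3, Q4, Q5, Q6} is all of U.
Only Bravo contains Q1, so Bravo is forced; the remaining 3 elements need at least 2 more blocks (each remaining block adds at most 2) — so at least 3 blocks are needed, and 3 is optimal.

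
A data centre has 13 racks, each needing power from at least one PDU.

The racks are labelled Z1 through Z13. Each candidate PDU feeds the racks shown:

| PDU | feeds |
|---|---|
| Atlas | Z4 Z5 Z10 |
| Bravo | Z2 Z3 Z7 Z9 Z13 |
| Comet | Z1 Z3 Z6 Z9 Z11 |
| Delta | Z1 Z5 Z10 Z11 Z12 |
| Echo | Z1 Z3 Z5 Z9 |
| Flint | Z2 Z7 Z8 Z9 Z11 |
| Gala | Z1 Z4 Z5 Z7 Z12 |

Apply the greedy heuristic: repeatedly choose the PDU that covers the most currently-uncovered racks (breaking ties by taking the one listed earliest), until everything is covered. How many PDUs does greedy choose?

5

Greedy: pick Bravo (covers 5 new) → pick Delta (covers 5 new) → pick Atlas (covers 1 new) → pick Comet (covers 1 new) → pick Flint (covers 1 new). Total picks: 5.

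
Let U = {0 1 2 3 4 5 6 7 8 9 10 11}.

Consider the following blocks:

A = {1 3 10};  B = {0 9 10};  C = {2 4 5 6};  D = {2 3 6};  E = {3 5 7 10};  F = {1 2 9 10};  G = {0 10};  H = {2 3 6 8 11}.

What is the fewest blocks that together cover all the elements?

5

Take {A, B, C, E, H}. Their union is {0, 1, 2, 3, 4, 5, 6, 7, 8, 9, 10, 11}, which is all 12 elements.
No 4 of the 8 blocks cover everything (all 70 combinations miss at least one element), so 5 is optimal.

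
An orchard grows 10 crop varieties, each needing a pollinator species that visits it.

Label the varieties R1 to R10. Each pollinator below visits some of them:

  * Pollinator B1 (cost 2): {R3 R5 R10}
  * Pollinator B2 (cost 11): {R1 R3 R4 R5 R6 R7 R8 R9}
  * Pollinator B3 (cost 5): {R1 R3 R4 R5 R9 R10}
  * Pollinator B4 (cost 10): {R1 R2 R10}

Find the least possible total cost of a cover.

21

B2, B4 together cover every variety (B2 ∪ B4 = {R1, R2, R3, R4, R5, R6, R7, R8, R9, R10}); total cost 11 + 10 = 21.
The greedy pick B1, B3, B2, B4 costs 28; no covering selection beats 21.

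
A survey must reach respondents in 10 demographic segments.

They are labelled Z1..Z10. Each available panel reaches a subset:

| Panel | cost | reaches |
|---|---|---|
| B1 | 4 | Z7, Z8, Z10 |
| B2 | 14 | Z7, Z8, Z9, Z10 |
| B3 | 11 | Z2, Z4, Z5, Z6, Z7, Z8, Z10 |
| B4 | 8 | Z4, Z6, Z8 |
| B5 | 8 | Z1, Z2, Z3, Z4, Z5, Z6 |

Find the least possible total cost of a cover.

22

B2, B5 together cover every segment (B2 ∪ B5 = {Z1, Z2, Z3, Z4, Z5, Z6, Z7, Z8, Z9, Z10}); total cost 14 + 8 = 22.
The greedy pick B1, B5, B2 costs 26; no covering selection beats 22.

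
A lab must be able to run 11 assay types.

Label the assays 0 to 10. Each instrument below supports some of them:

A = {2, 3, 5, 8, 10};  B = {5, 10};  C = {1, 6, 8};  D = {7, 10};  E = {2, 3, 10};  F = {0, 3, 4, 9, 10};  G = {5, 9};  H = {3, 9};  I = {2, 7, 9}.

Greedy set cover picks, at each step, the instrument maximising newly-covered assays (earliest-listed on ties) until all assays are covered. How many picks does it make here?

4

Greedy: pick A (covers 5 new) → pick F (covers 3 new) → pick C (covers 2 new) → pick D (covers 1 new). Total picks: 4.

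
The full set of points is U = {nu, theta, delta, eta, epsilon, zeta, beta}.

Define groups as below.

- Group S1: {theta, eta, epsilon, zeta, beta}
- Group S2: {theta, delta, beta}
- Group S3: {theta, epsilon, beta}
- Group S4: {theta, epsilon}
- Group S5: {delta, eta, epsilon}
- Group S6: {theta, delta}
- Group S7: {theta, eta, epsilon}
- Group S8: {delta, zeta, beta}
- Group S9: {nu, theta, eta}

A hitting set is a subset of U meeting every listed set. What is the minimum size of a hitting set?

Take H = {theta, delta}. Each listed group contains at least one of these, so H is a hitting set of size 2.
The groups S7, S8 are pairwise disjoint, so any hitting set needs a separate point for each — at least 2. Hence 2 is optimal.

2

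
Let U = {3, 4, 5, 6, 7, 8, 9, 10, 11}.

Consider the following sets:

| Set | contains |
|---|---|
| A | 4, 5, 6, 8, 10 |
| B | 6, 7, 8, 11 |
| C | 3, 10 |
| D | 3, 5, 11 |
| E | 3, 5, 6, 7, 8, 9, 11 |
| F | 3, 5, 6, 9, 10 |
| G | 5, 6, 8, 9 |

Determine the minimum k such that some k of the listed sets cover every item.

2

A and E cover everything between them: the union {3, 4, 5, 6, 7, 8, 9, 10, 11} is all of U.
No single set has all 9 items (the largest, E, has 7), so 2 is optimal.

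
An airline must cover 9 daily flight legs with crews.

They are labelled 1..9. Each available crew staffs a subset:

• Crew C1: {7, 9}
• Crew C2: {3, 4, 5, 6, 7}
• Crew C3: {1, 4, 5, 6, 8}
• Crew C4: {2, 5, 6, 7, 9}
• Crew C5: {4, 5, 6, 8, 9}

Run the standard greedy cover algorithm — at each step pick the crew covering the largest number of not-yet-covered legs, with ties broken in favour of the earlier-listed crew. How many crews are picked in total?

Greedy: pick C2 (covers 5 new) → pick C3 (covers 2 new) → pick C4 (covers 2 new). Total picks: 3.

3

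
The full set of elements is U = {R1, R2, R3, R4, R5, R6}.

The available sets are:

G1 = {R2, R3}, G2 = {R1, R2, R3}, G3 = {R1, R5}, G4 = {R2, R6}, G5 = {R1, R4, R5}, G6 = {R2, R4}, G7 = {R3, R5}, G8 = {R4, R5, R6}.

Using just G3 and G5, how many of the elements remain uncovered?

3

Union of G3, G5 = {R1, R4, R5}.
Not covered: R2, R3, R6 — 3 elements.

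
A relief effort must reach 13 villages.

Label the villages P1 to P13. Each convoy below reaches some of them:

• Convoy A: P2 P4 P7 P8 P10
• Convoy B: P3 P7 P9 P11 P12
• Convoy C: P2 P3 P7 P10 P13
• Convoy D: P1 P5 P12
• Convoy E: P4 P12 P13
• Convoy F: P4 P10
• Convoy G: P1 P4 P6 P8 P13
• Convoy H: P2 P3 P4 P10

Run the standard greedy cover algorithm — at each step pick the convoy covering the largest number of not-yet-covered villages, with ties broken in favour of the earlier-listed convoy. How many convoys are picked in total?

4

Greedy: pick A (covers 5 new) → pick B (covers 4 new) → pick G (covers 3 new) → pick D (covers 1 new). Total picks: 4.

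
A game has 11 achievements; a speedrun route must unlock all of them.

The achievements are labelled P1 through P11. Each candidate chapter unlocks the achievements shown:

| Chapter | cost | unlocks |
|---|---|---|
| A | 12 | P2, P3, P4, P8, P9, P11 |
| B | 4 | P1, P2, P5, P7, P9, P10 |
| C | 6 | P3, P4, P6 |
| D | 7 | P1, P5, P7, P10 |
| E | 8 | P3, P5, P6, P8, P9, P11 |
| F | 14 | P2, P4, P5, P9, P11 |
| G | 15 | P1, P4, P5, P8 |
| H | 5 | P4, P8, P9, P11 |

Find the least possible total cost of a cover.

15

B, C, H together cover every achievement (B ∪ C ∪ H = {P1, P2, P3, P4, P5, P6, P7, P8, P9, P10, P11}); total cost 4 + 6 + 5 = 15.
No covering selection has total cost below 15.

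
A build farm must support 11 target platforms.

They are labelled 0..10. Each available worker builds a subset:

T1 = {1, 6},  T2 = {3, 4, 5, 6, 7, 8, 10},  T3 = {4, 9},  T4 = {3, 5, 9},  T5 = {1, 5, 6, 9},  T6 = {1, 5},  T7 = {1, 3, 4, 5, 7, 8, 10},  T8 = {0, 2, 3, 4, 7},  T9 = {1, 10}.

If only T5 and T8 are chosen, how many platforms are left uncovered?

Union of T5, T8 = {0, 1, 2, 3, 4, 5, 6, 7, 9}.
Not covered: 8, 10 — 2 platforms.

2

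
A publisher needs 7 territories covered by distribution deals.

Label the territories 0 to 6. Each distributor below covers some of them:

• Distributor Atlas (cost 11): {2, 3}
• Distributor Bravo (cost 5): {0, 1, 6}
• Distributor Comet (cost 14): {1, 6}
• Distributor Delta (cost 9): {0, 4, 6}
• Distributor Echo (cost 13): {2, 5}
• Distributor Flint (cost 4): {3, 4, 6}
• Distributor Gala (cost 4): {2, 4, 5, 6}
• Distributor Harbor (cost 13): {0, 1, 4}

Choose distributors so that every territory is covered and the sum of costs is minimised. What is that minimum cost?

13

Bravo, Flint, Gala together cover every territory (Bravo ∪ Flint ∪ Gala = {0, 1, 2, 3, 4, 5, 6}); total cost 5 + 4 + 4 = 13.
No covering selection has total cost below 13.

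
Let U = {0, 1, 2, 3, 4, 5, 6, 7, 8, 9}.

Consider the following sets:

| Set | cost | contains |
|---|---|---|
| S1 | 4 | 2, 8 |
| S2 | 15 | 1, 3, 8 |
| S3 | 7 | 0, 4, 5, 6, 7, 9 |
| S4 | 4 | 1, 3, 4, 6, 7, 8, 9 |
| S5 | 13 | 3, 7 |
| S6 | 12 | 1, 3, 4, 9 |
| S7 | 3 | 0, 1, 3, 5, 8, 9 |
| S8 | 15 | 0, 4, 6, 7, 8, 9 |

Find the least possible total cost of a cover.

S1, S4, S7 together cover every point (S1 ∪ S4 ∪ S7 = {0, 1, 2, 3, 4, 5, 6, 7, 8, 9}); total cost 4 + 4 + 3 = 11.
No covering selection has total cost below 11.

11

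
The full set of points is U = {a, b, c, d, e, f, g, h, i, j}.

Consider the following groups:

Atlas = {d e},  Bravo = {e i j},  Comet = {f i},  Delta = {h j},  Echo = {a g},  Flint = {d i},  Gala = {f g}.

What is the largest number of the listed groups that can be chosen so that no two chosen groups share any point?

4

Atlas, Comet, Delta, Echo are pairwise disjoint (Atlas={d,e}; Comet={f,i}; Delta={h,j}; Echo={a,g}).
Every remaining group overlaps one of these, and no 5 of the listed groups are pairwise disjoint, so 4 is the maximum.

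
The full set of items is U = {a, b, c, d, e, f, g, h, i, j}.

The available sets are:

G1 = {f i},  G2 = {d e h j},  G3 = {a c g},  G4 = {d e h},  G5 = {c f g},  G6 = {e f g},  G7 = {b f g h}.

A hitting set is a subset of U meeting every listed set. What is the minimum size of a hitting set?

3

The 3 items {c, f, h} hit every set.
The sets G1, G3, G4 are pairwise disjoint, so any hitting set needs a separate item for each — at least 3. Hence 3 is optimal.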